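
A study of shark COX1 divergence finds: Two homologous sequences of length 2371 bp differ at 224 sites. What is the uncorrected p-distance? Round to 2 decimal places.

0.09

p = 224/2371 = 0.094474… ≈ 0.09 (to 2 d.p.).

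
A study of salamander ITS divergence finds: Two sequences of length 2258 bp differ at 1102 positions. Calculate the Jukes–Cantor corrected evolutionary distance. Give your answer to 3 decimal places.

0.789

p = 1102/2258 ≈ 0.488043.
d = −(3/4) ln(1 − 4p/3) = −0.75 ln(1 − 0.650724) = −0.75 ln(0.349276)
  = −0.75 × (-1.051893) = 0.788920 substitutions/site.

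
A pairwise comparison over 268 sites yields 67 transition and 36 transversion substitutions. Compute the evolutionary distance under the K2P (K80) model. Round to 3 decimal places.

P = 67/268 = 0.25 and Q = 36/268 ≈ 0.134328.
Under the Kimura two-parameter model, d = −½ ln(1 − 2P − Q) − ¼ ln(1 − 2Q).
1 − 2P − Q = 0.365672, giving −½ ln(0.365672) = 0.503009.
1 − 2Q = 0.731344, giving −¼ ln(0.731344) = 0.078218.
d = 0.503009 + 0.078218 = 0.581227.

0.581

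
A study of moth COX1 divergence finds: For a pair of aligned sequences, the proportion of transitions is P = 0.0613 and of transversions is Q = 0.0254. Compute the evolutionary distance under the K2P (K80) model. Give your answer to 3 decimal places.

0.093

Under the Kimura two-parameter model, d = −½ ln(1 − 2P − Q) − ¼ ln(1 − 2Q).
1 − 2P − Q = 0.852, giving −½ ln(0.852) = 0.080084.
1 − 2Q = 0.9492, giving −¼ ln(0.9492) = 0.013034.
d = 0.080084 + 0.013034 = 0.093118.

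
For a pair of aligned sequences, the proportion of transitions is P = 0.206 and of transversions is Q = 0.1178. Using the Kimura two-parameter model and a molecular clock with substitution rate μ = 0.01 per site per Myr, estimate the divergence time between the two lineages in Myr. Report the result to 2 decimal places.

Under the Kimura two-parameter model, d = −½ ln(1 − 2P − Q) − ¼ ln(1 − 2Q).
1 − 2P − Q = 0.4702, giving −½ ln(0.4702) = 0.377299.
1 − 2Q = 0.7644, giving −¼ ln(0.7644) = 0.067166.
d = 0.377299 + 0.067166 = 0.444465.
Under a molecular clock d = 2μt, so t = d/(2μ) = 0.444465 / (2 × 0.01) = 22.22 Myr.

22.22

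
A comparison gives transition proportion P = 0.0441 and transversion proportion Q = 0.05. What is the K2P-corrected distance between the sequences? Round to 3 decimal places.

0.101

Under the Kimura two-parameter model, d = −½ ln(1 − 2P − Q) − ¼ ln(1 − 2Q).
1 − 2P − Q = 0.8618, giving −½ ln(0.8618) = 0.074366.
1 − 2Q = 0.9, giving −¼ ln(0.9) = 0.026340.
d = 0.074366 + 0.026340 = 0.100706.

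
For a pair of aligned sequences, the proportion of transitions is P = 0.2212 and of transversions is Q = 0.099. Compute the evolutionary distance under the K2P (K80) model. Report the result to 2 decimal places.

Under the Kimura two-parameter model, d = −½ ln(1 − 2P − Q) − ¼ ln(1 − 2Q).
1 − 2P − Q = 0.4586, giving −½ ln(0.4586) = 0.389788.
1 − 2Q = 0.802, giving −¼ ln(0.802) = 0.055162.
d = 0.389788 + 0.055162 = 0.444950.

0.44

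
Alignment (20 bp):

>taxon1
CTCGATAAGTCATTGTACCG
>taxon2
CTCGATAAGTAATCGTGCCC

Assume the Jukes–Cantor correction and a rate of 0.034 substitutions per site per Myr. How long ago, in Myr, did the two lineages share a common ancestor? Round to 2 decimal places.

3.42

The sequences differ at 4 of 20 sites (11, 14, 17, 20), so p = 4/20 = 0.2.
d = −(3/4) ln(1 − 4p/3) = −0.75 ln(1 − 0.266667) = −0.75 ln(0.733333)
  = −0.75 × (-0.310155) = 0.232616 substitutions/site.
Under a molecular clock d = 2μt, so t = d/(2μ) = 0.232616 / (2 × 0.034) = 3.42 Myr.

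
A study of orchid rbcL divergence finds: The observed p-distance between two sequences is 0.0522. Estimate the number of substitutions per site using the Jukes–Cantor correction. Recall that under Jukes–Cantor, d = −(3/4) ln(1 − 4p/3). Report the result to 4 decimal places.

d = −(3/4) ln(1 − 4p/3) = −0.75 ln(1 − 0.0696) = −0.75 ln(0.9304)
  = −0.75 × (-0.072141) = 0.054106 substitutions/site.

0.0541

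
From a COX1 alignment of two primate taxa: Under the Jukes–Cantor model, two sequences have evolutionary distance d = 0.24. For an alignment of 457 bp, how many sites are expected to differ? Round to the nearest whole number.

Invert JC69: p = (3/4)(1 − e^(−4d/3)) = 0.75 × (1 − e^(-0.32)) = 0.75 × (1 − 0.726149) = 0.205388.
Expected differing sites = pL ≈ 0.205388 × 457 = 93.862316 ≈ 94.

94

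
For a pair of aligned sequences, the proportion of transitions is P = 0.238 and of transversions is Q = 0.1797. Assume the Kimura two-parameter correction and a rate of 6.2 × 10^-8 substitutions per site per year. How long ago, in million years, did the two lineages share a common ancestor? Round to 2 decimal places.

Under the Kimura two-parameter model, d = −½ ln(1 − 2P − Q) − ¼ ln(1 − 2Q).
1 − 2P − Q = 0.3443, giving −½ ln(0.3443) = 0.533121.
1 − 2Q = 0.6406, giving −¼ ln(0.6406) = 0.111338.
d = 0.533121 + 0.111338 = 0.644459.
Under a molecular clock d = 2μt, so t = d/(2μ) = 0.644459 / (2 × 6.2 × 10^-8) = 5.20 million years.

5.20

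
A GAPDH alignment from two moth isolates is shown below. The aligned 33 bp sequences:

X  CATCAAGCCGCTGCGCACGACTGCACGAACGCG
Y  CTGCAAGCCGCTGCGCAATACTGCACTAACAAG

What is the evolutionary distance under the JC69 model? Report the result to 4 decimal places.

The sequences differ at 7 of 33 sites (2, 3, 18, 19, 27, 31, 32), so p = 7/33 ≈ 0.212121.
d = −(3/4) ln(1 − 4p/3) = −0.75 ln(1 − 0.282828) = −0.75 ln(0.717172)
  = −0.75 × (-0.332440) = 0.249330 substitutions/site.

0.2493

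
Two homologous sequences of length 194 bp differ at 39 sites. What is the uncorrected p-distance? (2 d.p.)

p = 39/194 = 0.201030… ≈ 0.20 (to 2 d.p.).

0.20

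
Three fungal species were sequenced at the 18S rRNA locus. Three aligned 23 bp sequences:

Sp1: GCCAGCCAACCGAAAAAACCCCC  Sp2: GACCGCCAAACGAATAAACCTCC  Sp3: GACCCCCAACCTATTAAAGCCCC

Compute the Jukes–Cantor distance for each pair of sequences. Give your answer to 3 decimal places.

Sp1–Sp2: 5/23 sites differ → p ≈ 0.217391, d = −0.75 ln(1 − 0.289855) = 0.256715 ≈ 0.257.
Sp1–Sp3: 7/23 sites differ → p ≈ 0.304348, d = −0.75 ln(1 − 0.405797) = 0.390401 ≈ 0.390.
Sp2–Sp3: 6/23 sites differ → p ≈ 0.26087, d = −0.75 ln(1 − 0.347827) = 0.320584 ≈ 0.321.

d(Sp1,Sp2) = 0.257, d(Sp1,Sp3) = 0.390, d(Sp2,Sp3) = 0.321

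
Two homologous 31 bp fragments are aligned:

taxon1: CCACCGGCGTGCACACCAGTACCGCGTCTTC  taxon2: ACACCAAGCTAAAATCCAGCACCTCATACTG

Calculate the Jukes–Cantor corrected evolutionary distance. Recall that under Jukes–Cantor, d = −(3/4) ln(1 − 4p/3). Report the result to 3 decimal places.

The sequences differ at 15 of 31 sites, so p = 15/31 ≈ 0.483871.
d = −(3/4) ln(1 − 4p/3) = −0.75 ln(1 − 0.645161) = −0.75 ln(0.354839)
  = −0.75 × (-1.036091) = 0.777068 substitutions/site.

0.777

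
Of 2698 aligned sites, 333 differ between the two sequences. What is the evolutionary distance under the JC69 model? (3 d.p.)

0.135

p = 333/2698 ≈ 0.123425.
d = −(3/4) ln(1 − 4p/3) = −0.75 ln(1 − 0.164567) = −0.75 ln(0.835433)
  = −0.75 × (-0.179805) = 0.134854 substitutions/site.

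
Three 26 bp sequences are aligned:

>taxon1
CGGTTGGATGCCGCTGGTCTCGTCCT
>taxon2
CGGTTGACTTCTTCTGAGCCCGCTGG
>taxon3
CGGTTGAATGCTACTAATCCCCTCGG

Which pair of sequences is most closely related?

taxon2 and taxon3

taxon1–taxon2: 12/26 differ, p = 0.462, d = 0.717.
taxon1–taxon3: 9/26 differ, p = 0.346, d = 0.464.
taxon2–taxon3: 8/26 differ, p = 0.308, d = 0.396.
The smallest distance is between taxon2 and taxon3.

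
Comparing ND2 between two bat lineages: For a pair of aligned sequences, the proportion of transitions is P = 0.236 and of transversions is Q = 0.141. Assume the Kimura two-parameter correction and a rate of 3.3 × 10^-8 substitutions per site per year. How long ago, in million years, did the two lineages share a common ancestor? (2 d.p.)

8.45

Under the Kimura two-parameter model, d = −½ ln(1 − 2P − Q) − ¼ ln(1 − 2Q).
1 − 2P − Q = 0.387, giving −½ ln(0.387) = 0.474665.
1 − 2Q = 0.718, giving −¼ ln(0.718) = 0.082821.
d = 0.474665 + 0.082821 = 0.557486.
Under a molecular clock d = 2μt, so t = d/(2μ) = 0.557486 / (2 × 3.3 × 10^-8) = 8.45 million years.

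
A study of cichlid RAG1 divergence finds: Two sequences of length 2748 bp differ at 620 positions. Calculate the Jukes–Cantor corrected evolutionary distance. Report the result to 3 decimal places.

0.268

p = 620/2748 ≈ 0.225619.
d = −(3/4) ln(1 − 4p/3) = −0.75 ln(1 − 0.300825) = −0.75 ln(0.699175)
  = −0.75 × (-0.357854) = 0.268391 substitutions/site.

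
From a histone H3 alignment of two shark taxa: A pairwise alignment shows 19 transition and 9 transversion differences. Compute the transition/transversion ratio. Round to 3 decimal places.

R = 19/9 = 2.111111… ≈ 2.111 (to 3 d.p.).

2.111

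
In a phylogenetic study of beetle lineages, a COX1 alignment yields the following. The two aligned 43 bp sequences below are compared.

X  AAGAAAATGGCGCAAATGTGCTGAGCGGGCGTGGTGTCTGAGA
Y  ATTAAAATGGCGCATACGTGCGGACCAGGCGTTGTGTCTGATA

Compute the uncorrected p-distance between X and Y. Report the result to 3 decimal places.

0.209

The sequences differ at 9 of 43 positions (sites 2, 3, 15, 17, 22, 25, 27, 33, 42).
p = 9/43 = 0.209302… ≈ 0.209 (to 3 d.p.).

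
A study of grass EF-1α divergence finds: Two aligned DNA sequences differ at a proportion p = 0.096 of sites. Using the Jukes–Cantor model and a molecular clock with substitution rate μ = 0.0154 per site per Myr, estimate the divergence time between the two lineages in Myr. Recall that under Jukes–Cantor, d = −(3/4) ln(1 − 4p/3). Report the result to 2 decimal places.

3.34

d = −(3/4) ln(1 − 4p/3) = −0.75 ln(1 − 0.128) = −0.75 ln(0.872)
  = −0.75 × (-0.136966) = 0.102725 substitutions/site.
Under a molecular clock d = 2μt, so t = d/(2μ) = 0.102725 / (2 × 0.0154) = 3.34 Myr.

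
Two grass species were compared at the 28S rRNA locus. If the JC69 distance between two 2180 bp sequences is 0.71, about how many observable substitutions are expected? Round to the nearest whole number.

Invert JC69: p = (3/4)(1 − e^(−4d/3)) = 0.75 × (1 − e^(-0.946667)) = 0.75 × (1 − 0.388032) = 0.458976.
Expected differing sites = pL ≈ 0.458976 × 2180 = 1000.56768 ≈ 1001.

1001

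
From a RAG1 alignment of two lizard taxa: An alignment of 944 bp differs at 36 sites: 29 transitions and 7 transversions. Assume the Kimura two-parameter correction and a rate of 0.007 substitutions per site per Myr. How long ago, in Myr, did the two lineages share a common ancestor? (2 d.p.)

2.81

P = 29/944 ≈ 0.03072 and Q = 7/944 ≈ 0.007415.
Under the Kimura two-parameter model, d = −½ ln(1 − 2P − Q) − ¼ ln(1 − 2Q).
1 − 2P − Q = 0.931145, giving −½ ln(0.931145) = 0.035670.
1 − 2Q = 0.98517, giving −¼ ln(0.98517) = 0.003735.
d = 0.035670 + 0.003735 = 0.039405.
Under a molecular clock d = 2μt, so t = d/(2μ) = 0.039405 / (2 × 0.007) = 2.81 Myr.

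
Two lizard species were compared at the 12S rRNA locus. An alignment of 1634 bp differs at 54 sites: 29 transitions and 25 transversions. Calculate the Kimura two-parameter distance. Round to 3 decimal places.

P = 29/1634 ≈ 0.017748 and Q = 25/1634 ≈ 0.0153.
Under the Kimura two-parameter model, d = −½ ln(1 − 2P − Q) − ¼ ln(1 − 2Q).
1 − 2P − Q = 0.949204, giving −½ ln(0.949204) = 0.026066.
1 − 2Q = 0.9694, giving −¼ ln(0.9694) = 0.007769.
d = 0.026066 + 0.007769 = 0.033835.

0.034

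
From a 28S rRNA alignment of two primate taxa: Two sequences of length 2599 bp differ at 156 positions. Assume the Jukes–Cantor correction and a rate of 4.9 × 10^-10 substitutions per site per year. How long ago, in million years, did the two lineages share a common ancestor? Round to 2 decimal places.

p = 156/2599 ≈ 0.060023.
d = −(3/4) ln(1 − 4p/3) = −0.75 ln(1 − 0.080031) = −0.75 ln(0.919969)
  = −0.75 × (-0.083415) = 0.062561 substitutions/site.
Under a molecular clock d = 2μt, so t = d/(2μ) = 0.062561 / (2 × 4.9 × 10^-10) = 63.84 million years.

63.84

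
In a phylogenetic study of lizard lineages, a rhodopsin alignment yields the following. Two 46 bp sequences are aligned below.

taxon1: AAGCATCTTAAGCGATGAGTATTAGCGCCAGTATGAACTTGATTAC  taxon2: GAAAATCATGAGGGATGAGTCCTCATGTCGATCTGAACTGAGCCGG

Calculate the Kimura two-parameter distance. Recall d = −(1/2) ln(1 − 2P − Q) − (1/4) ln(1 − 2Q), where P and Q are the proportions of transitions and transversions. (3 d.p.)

Of 46 sites, 14 differences are transitions and 8 are transversions, so P = 14/46 ≈ 0.304348 and Q = 8/46 ≈ 0.173913.
Under the Kimura two-parameter model, d = −½ ln(1 − 2P − Q) − ¼ ln(1 − 2Q).
1 − 2P − Q = 0.217391, giving −½ ln(0.217391) = 0.763029.
1 − 2Q = 0.652174, giving −¼ ln(0.652174) = 0.106861.
d = 0.763029 + 0.106861 = 0.869890.

0.870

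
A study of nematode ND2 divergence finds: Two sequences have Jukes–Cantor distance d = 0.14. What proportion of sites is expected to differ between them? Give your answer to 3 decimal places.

0.128

p = (3/4)(1 − e^(−4d/3)) = 0.75 × (1 − e^(-0.186667)) = 0.75 × (1 − 0.829720) = 0.127710.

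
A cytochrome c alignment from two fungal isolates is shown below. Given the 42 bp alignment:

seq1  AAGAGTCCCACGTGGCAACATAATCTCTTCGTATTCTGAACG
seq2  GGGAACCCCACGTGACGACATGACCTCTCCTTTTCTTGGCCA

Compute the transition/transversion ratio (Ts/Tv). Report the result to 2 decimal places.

4.33

Transitions are A↔G and C↔T; transversions are all other mismatches.
Transitions: 13. Transversions: 3.
R = 13/3 = 4.333333… ≈ 4.33 (to 2 d.p.).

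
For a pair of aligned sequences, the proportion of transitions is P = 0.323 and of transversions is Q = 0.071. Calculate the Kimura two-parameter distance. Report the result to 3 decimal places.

Under the Kimura two-parameter model, d = −½ ln(1 − 2P − Q) − ¼ ln(1 − 2Q).
1 − 2P − Q = 0.283, giving −½ ln(0.283) = 0.631154.
1 − 2Q = 0.858, giving −¼ ln(0.858) = 0.038288.
d = 0.631154 + 0.038288 = 0.669442.

0.669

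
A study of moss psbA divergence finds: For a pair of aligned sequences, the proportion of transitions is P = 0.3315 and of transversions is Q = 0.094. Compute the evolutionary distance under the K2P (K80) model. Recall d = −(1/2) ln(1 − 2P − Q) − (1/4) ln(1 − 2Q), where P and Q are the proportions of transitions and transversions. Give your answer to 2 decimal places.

0.76

Under the Kimura two-parameter model, d = −½ ln(1 − 2P − Q) − ¼ ln(1 − 2Q).
1 − 2P − Q = 0.243, giving −½ ln(0.243) = 0.707347.
1 − 2Q = 0.812, giving −¼ ln(0.812) = 0.052064.
d = 0.707347 + 0.052064 = 0.759411.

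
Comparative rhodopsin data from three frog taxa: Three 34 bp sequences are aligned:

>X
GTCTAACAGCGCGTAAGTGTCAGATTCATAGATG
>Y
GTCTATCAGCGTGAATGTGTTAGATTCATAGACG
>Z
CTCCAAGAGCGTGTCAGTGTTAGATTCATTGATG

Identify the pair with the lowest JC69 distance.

X–Y: 6/34 differ, p = 0.176, d = 0.201.
X–Z: 7/34 differ, p = 0.206, d = 0.241.
Y–Z: 9/34 differ, p = 0.265, d = 0.326.
The smallest distance is between X and Y.

X and Y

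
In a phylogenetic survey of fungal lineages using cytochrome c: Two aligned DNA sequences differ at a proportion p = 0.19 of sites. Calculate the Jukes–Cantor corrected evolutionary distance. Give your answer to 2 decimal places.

0.22

d = −(3/4) ln(1 − 4p/3) = −0.75 ln(1 − 0.253333) = −0.75 ln(0.746667)
  = −0.75 × (-0.292136) = 0.219102 substitutions/site.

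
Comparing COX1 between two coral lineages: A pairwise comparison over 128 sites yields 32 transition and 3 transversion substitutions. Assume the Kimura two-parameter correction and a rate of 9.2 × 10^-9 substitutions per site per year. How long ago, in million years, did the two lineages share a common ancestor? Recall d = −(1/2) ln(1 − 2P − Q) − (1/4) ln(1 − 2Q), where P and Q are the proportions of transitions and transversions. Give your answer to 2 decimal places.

20.79

P = 32/128 = 0.25 and Q = 3/128 ≈ 0.023438.
Under the Kimura two-parameter model, d = −½ ln(1 − 2P − Q) − ¼ ln(1 − 2Q).
1 − 2P − Q = 0.476562, giving −½ ln(0.476562) = 0.370579.
1 − 2Q = 0.953124, giving −¼ ln(0.953124) = 0.012003.
d = 0.370579 + 0.012003 = 0.382582.
Under a molecular clock d = 2μt, so t = d/(2μ) = 0.382582 / (2 × 9.2 × 10^-9) = 20.79 million years.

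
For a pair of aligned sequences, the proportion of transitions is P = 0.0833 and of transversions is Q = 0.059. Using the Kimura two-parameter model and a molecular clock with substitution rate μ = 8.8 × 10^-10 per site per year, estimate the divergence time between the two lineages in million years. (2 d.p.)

Under the Kimura two-parameter model, d = −½ ln(1 − 2P − Q) − ¼ ln(1 − 2Q).
1 − 2P − Q = 0.7744, giving −½ ln(0.7744) = 0.127833.
1 − 2Q = 0.882, giving −¼ ln(0.882) = 0.031391.
d = 0.127833 + 0.031391 = 0.159224.
Under a molecular clock d = 2μt, so t = d/(2μ) = 0.159224 / (2 × 8.8 × 10^-10) = 90.47 million years.

90.47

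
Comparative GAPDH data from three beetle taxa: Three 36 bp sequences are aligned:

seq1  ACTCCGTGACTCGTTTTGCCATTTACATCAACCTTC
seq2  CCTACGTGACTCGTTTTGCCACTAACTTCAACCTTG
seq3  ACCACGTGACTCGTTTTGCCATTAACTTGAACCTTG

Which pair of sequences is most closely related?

seq2 and seq3

seq1–seq2: 6/36 differ, p = 0.167, d = 0.188.
seq1–seq3: 6/36 differ, p = 0.167, d = 0.188.
seq2–seq3: 4/36 differ, p = 0.111, d = 0.120.
The smallest distance is between seq2 and seq3.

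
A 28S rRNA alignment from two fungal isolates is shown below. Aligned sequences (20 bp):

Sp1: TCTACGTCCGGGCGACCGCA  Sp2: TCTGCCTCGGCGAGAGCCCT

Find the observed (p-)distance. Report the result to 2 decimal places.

The sequences differ at 8 of 20 positions (sites 4, 6, 9, 11, 13, 16, 18, 20).
p = 8/20 = 0.40.

0.40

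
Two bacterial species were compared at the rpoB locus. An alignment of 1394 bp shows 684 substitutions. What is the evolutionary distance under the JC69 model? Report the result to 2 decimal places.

0.80

p = 684/1394 ≈ 0.490674.
d = −(3/4) ln(1 − 4p/3) = −0.75 ln(1 − 0.654232) = −0.75 ln(0.345768)
  = −0.75 × (-1.061987) = 0.796490 substitutions/site.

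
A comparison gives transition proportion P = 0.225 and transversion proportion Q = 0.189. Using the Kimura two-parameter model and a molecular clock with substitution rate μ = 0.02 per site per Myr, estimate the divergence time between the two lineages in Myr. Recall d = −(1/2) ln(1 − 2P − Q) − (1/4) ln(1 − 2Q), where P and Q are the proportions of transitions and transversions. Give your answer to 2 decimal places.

Under the Kimura two-parameter model, d = −½ ln(1 − 2P − Q) − ¼ ln(1 − 2Q).
1 − 2P − Q = 0.361, giving −½ ln(0.361) = 0.509439.
1 − 2Q = 0.622, giving −¼ ln(0.622) = 0.118704.
d = 0.509439 + 0.118704 = 0.628143.
Under a molecular clock d = 2μt, so t = d/(2μ) = 0.628143 / (2 × 0.02) = 15.70 Myr.

15.70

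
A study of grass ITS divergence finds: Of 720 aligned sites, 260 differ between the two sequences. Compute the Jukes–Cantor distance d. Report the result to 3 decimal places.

p = 260/720 ≈ 0.361111.
d = −(3/4) ln(1 − 4p/3) = −0.75 ln(1 − 0.481481) = −0.75 ln(0.518519)
  = −0.75 × (-0.656779) = 0.492584 substitutions/site.

0.493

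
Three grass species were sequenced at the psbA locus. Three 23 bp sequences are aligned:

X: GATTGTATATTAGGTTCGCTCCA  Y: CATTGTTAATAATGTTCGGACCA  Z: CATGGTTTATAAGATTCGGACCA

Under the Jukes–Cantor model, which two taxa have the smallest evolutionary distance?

X–Y: 7/23 differ, p = 0.304, d = 0.390.
X–Z: 7/23 differ, p = 0.304, d = 0.390.
Y–Z: 4/23 differ, p = 0.174, d = 0.198.
The smallest distance is between Y and Z.

Y and Z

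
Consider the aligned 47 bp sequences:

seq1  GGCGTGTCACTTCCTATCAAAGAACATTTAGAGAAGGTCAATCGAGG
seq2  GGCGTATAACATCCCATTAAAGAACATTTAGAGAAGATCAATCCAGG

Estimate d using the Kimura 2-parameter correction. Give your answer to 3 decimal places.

Of 47 sites, 4 differences are transitions and 3 are transversions, so P = 4/47 ≈ 0.085106 and Q = 3/47 ≈ 0.06383.
Under the Kimura two-parameter model, d = −½ ln(1 − 2P − Q) − ¼ ln(1 − 2Q).
1 − 2P − Q = 0.765958, giving −½ ln(0.765958) = 0.133314.
1 − 2Q = 0.87234, giving −¼ ln(0.87234) = 0.034144.
d = 0.133314 + 0.034144 = 0.167458.

0.167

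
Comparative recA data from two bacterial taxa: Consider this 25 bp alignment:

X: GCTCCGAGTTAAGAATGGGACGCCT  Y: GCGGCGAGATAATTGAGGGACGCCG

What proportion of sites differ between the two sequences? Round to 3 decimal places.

0.320

The sequences differ at 8 of 25 positions (sites 3, 4, 9, 13, 14, 15, 16, 25).
p = 8/25 = 0.320.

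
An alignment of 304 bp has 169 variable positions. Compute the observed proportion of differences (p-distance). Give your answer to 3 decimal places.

0.556

p = 169/304 = 0.555921… ≈ 0.556 (to 3 d.p.).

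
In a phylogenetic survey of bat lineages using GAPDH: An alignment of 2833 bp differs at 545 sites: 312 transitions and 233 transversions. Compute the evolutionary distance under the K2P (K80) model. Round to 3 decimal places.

0.225

P = 312/2833 ≈ 0.110131 and Q = 233/2833 ≈ 0.082245.
Under the Kimura two-parameter model, d = −½ ln(1 − 2P − Q) − ¼ ln(1 − 2Q).
1 − 2P − Q = 0.697493, giving −½ ln(0.697493) = 0.180131.
1 − 2Q = 0.83551, giving −¼ ln(0.83551) = 0.044928.
d = 0.180131 + 0.044928 = 0.225059.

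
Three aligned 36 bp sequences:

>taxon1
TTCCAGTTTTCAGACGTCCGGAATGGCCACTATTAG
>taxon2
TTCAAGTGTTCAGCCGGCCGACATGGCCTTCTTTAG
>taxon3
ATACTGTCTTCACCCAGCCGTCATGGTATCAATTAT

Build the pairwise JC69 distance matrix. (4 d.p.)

taxon1–taxon2: 10/36 sites differ → p ≈ 0.277778, d = −0.75 ln(1 − 0.370371) = 0.346968 ≈ 0.3470.
taxon1–taxon3: 15/36 sites differ → p ≈ 0.416667, d = −0.75 ln(1 − 0.555556) = 0.608198 ≈ 0.6082.
taxon2–taxon3: 14/36 sites differ → p ≈ 0.388889, d = −0.75 ln(1 − 0.518519) = 0.548166 ≈ 0.5482.

d(taxon1,taxon2) = 0.3470, d(taxon1,taxon3) = 0.6082, d(taxon2,taxon3) = 0.5482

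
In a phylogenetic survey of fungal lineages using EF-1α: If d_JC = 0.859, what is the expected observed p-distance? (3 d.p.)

p = (3/4)(1 − e^(−4d/3)) = 0.75 × (1 − e^(-1.145333)) = 0.75 × (1 − 0.318118) = 0.511412.

0.511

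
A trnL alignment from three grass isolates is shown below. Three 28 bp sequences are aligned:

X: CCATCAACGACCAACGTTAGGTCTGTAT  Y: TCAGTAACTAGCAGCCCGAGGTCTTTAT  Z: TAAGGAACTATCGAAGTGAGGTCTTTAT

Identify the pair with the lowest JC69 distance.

Y and Z

X–Y: 10/28 differ, p = 0.357, d = 0.485.
X–Z: 10/28 differ, p = 0.357, d = 0.485.
Y–Z: 8/28 differ, p = 0.286, d = 0.360.
The smallest distance is between Y and Z.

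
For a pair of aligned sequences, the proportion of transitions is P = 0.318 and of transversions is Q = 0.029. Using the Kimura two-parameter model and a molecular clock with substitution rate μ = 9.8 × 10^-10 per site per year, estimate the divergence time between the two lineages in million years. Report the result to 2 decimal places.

Under the Kimura two-parameter model, d = −½ ln(1 − 2P − Q) − ¼ ln(1 − 2Q).
1 − 2P − Q = 0.335, giving −½ ln(0.335) = 0.546812.
1 − 2Q = 0.942, giving −¼ ln(0.942) = 0.014938.
d = 0.546812 + 0.014938 = 0.561750.
Under a molecular clock d = 2μt, so t = d/(2μ) = 0.561750 / (2 × 9.8 × 10^-10) = 286.61 million years.

286.61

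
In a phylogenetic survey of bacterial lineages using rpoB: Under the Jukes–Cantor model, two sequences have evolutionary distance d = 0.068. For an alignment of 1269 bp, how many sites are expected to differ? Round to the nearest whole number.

82

Invert JC69: p = (3/4)(1 − e^(−4d/3)) = 0.75 × (1 − e^(-0.090667)) = 0.75 × (1 − 0.913322) = 0.065009.
Expected differing sites = pL ≈ 0.065009 × 1269 = 82.496421 ≈ 82.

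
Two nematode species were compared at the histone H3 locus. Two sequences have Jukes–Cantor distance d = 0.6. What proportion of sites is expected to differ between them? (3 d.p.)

0.413

p = (3/4)(1 − e^(−4d/3)) = 0.75 × (1 − e^(-0.8)) = 0.75 × (1 − 0.449329) = 0.413003.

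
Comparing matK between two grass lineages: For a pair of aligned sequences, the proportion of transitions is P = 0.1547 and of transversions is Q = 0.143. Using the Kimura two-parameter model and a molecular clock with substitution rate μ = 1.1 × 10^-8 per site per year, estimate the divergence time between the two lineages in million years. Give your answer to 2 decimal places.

Under the Kimura two-parameter model, d = −½ ln(1 − 2P − Q) − ¼ ln(1 − 2Q).
1 − 2P − Q = 0.5476, giving −½ ln(0.5476) = 0.301105.
1 − 2Q = 0.714, giving −¼ ln(0.714) = 0.084218.
d = 0.301105 + 0.084218 = 0.385323.
Under a molecular clock d = 2μt, so t = d/(2μ) = 0.385323 / (2 × 1.1 × 10^-8) = 17.51 million years.

17.51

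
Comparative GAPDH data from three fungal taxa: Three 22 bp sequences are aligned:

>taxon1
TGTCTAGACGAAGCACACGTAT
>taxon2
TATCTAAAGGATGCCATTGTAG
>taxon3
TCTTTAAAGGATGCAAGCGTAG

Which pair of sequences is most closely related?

taxon2 and taxon3

taxon1–taxon2: 9/22 differ, p = 0.409, d = 0.591.
taxon1–taxon3: 8/22 differ, p = 0.364, d = 0.497.
taxon2–taxon3: 5/22 differ, p = 0.227, d = 0.271.
The smallest distance is between taxon2 and taxon3.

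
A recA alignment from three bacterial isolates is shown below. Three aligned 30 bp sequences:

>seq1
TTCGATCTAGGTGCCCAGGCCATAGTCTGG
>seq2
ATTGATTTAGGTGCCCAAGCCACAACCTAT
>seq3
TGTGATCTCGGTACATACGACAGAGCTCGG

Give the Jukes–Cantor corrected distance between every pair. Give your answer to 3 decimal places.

d(seq1,seq2) = 0.383, d(seq1,seq3) = 0.572, d(seq2,seq3) = 0.824

seq1–seq2: 9/30 sites differ → p = 0.3, d = −0.75 ln(1 − 0.4) = 0.383119 ≈ 0.383.
seq1–seq3: 12/30 sites differ → p = 0.4, d = −0.75 ln(1 − 0.533333) = 0.571605 ≈ 0.572.
seq2–seq3: 15/30 sites differ → p = 0.5, d = −0.75 ln(1 − 0.666667) = 0.823960 ≈ 0.824.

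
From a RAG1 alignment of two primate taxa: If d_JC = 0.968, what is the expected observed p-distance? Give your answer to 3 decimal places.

0.544

p = (3/4)(1 − e^(−4d/3)) = 0.75 × (1 − e^(-1.290667)) = 0.75 × (1 − 0.275087) = 0.543685.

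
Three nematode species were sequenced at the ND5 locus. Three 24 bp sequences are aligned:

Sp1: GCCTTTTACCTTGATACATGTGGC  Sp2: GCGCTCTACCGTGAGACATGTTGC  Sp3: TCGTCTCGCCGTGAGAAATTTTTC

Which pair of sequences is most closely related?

Sp1 and Sp2

Sp1–Sp2: 6/24 differ, p = 0.250, d = 0.304.
Sp1–Sp3: 11/24 differ, p = 0.458, d = 0.708.
Sp2–Sp3: 9/24 differ, p = 0.375, d = 0.520.
The smallest distance is between Sp1 and Sp2.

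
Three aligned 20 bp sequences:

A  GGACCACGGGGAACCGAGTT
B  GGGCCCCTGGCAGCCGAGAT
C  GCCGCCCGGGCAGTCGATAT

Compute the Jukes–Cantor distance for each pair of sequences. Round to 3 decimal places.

d(A,B) = 0.383, d(A,C) = 0.687, d(B,C) = 0.383

A–B: 6/20 sites differ → p = 0.3, d = −0.75 ln(1 − 0.4) = 0.383119 ≈ 0.383.
A–C: 9/20 sites differ → p = 0.45, d = −0.75 ln(1 − 0.6) = 0.687218 ≈ 0.687.
B–C: 6/20 sites differ → p = 0.3, d = −0.75 ln(1 − 0.4) = 0.383119 ≈ 0.383.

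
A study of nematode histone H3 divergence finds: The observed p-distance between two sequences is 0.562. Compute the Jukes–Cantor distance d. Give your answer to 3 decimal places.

d = −(3/4) ln(1 − 4p/3) = −0.75 ln(1 − 0.749333) = −0.75 ln(0.250667)
  = −0.75 × (-1.383630) = 1.037723 substitutions/site.

1.038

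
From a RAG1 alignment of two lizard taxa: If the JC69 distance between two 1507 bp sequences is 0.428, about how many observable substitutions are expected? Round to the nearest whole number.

491

Invert JC69: p = (3/4)(1 − e^(−4d/3)) = 0.75 × (1 − e^(-0.570667)) = 0.75 × (1 − 0.565148) = 0.326139.
Expected differing sites = pL ≈ 0.326139 × 1507 = 491.491473 ≈ 491.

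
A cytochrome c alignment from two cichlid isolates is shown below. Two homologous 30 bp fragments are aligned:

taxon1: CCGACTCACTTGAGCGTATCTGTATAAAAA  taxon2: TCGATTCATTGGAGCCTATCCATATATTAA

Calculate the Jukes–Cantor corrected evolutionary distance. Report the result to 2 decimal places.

0.38

The sequences differ at 9 of 30 sites (1, 5, 9, 11, 16, 21, 22, 27, 28), so p = 9/30 = 0.3.
d = −(3/4) ln(1 − 4p/3) = −0.75 ln(1 − 0.4) = −0.75 ln(0.6)
  = −0.75 × (-0.510826) = 0.383120 substitutions/site.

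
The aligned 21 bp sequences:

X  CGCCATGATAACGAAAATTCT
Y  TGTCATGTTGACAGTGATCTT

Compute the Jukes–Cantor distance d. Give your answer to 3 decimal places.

The sequences differ at 10 of 21 sites (1, 3, 8, 10, 13, 14, 15, 16, 19, 20), so p = 10/21 ≈ 0.47619.
d = −(3/4) ln(1 − 4p/3) = −0.75 ln(1 − 0.63492) = −0.75 ln(0.36508)
  = −0.75 × (-1.007639) = 0.755729 substitutions/site.

0.756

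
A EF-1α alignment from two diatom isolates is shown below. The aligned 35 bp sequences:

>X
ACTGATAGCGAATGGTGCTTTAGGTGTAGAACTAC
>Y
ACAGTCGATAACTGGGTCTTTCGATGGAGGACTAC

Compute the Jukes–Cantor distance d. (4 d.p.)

0.5716

The sequences differ at 14 of 35 sites, so p = 14/35 = 0.4.
d = −(3/4) ln(1 − 4p/3) = −0.75 ln(1 − 0.533333) = −0.75 ln(0.466667)
  = −0.75 × (-0.762139) = 0.571604 substitutions/site.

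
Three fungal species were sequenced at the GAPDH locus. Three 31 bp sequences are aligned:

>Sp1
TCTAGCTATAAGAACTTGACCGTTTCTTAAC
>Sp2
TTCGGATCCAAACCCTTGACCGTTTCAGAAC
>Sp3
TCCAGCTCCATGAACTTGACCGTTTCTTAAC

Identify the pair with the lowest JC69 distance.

Sp1 and Sp3

Sp1–Sp2: 11/31 differ, p = 0.355, d = 0.481.
Sp1–Sp3: 4/31 differ, p = 0.129, d = 0.142.
Sp2–Sp3: 9/31 differ, p = 0.290, d = 0.367.
The smallest distance is between Sp1 and Sp3.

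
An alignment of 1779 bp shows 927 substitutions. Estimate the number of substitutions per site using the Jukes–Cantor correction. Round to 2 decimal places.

p = 927/1779 ≈ 0.521079.
d = −(3/4) ln(1 − 4p/3) = −0.75 ln(1 − 0.694772) = −0.75 ln(0.305228)
  = −0.75 × (-1.186696) = 0.890022 substitutions/site.

0.89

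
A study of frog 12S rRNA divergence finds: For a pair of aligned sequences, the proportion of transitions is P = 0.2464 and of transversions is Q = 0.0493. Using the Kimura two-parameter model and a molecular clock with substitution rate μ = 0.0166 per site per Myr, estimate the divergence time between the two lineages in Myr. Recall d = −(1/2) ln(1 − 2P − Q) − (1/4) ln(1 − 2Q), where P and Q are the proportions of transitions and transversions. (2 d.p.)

Under the Kimura two-parameter model, d = −½ ln(1 − 2P − Q) − ¼ ln(1 − 2Q).
1 − 2P − Q = 0.4579, giving −½ ln(0.4579) = 0.390552.
1 − 2Q = 0.9014, giving −¼ ln(0.9014) = 0.025952.
d = 0.390552 + 0.025952 = 0.416504.
Under a molecular clock d = 2μt, so t = d/(2μ) = 0.416504 / (2 × 0.0166) = 12.55 Myr.

12.55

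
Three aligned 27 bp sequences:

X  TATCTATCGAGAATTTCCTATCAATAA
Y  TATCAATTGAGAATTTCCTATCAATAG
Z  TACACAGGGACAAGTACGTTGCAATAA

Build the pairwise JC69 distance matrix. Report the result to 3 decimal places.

X–Y: 3/27 sites differ → p ≈ 0.111111, d = −0.75 ln(1 − 0.148148) = 0.120257 ≈ 0.120.
X–Z: 11/27 sites differ → p ≈ 0.407407, d = −0.75 ln(1 − 0.543209) = 0.587647 ≈ 0.588.
Y–Z: 12/27 sites differ → p ≈ 0.444444, d = −0.75 ln(1 − 0.592592) = 0.673455 ≈ 0.673.

d(X,Y) = 0.120, d(X,Z) = 0.588, d(Y,Z) = 0.673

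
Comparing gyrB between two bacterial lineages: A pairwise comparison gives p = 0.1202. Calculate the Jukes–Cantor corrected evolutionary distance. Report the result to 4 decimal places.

0.1310

d = −(3/4) ln(1 − 4p/3) = −0.75 ln(1 − 0.160267) = −0.75 ln(0.839733)
  = −0.75 × (-0.174671) = 0.131003 substitutions/site.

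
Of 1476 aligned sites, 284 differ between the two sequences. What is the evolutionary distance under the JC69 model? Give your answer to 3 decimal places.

p = 284/1476 ≈ 0.192412.
d = −(3/4) ln(1 − 4p/3) = −0.75 ln(1 − 0.256549) = −0.75 ln(0.743451)
  = −0.75 × (-0.296452) = 0.222339 substitutions/site.

0.222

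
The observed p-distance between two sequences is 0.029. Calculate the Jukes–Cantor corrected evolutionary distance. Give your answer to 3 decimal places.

0.030

d = −(3/4) ln(1 − 4p/3) = −0.75 ln(1 − 0.038667) = −0.75 ln(0.961333)
  = −0.75 × (-0.039434) = 0.029576 substitutions/site.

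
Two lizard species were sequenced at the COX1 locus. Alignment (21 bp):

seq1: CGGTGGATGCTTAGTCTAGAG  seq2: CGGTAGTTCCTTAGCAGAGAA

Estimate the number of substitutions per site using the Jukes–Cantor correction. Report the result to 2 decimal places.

The sequences differ at 7 of 21 sites (5, 7, 9, 15, 16, 17, 21), so p = 7/21 ≈ 0.333333.
d = −(3/4) ln(1 − 4p/3) = −0.75 ln(1 − 0.444444) = −0.75 ln(0.555556)
  = −0.75 × (-0.587786) = 0.440840 substitutions/site.

0.44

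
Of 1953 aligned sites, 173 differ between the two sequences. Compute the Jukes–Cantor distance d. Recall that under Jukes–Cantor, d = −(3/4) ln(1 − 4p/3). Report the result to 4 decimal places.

p = 173/1953 ≈ 0.088582.
d = −(3/4) ln(1 − 4p/3) = −0.75 ln(1 − 0.118109) = −0.75 ln(0.881891)
  = −0.75 × (-0.125687) = 0.094265 substitutions/site.

0.0943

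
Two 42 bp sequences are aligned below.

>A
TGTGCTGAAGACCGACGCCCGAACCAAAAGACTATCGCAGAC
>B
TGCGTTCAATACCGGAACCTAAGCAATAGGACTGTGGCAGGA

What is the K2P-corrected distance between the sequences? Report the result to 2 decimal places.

Of 42 sites, 10 differences are transitions and 7 are transversions, so P = 10/42 ≈ 0.238095 and Q = 7/42 ≈ 0.166667.
Under the Kimura two-parameter model, d = −½ ln(1 − 2P − Q) − ¼ ln(1 − 2Q).
1 − 2P − Q = 0.357143, giving −½ ln(0.357143) = 0.514810.
1 − 2Q = 0.666666, giving −¼ ln(0.666666) = 0.101367.
d = 0.514810 + 0.101367 = 0.616177.

0.62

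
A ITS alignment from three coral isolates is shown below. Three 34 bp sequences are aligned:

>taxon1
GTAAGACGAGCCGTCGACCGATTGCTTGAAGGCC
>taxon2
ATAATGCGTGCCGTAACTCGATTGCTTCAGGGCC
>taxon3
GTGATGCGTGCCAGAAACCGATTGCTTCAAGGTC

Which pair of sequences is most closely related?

taxon1–taxon2: 10/34 differ, p = 0.294, d = 0.373.
taxon1–taxon3: 10/34 differ, p = 0.294, d = 0.373.
taxon2–taxon3: 8/34 differ, p = 0.235, d = 0.282.
The smallest distance is between taxon2 and taxon3.

taxon2 and taxon3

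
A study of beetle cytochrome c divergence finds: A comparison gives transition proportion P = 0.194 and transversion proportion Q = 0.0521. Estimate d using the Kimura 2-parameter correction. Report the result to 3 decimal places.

Under the Kimura two-parameter model, d = −½ ln(1 − 2P − Q) − ¼ ln(1 − 2Q).
1 − 2P − Q = 0.5599, giving −½ ln(0.5599) = 0.289999.
1 − 2Q = 0.8958, giving −¼ ln(0.8958) = 0.027510.
d = 0.289999 + 0.027510 = 0.317509.

0.318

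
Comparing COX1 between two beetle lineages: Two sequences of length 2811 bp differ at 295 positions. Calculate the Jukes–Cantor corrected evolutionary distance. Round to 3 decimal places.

p = 295/2811 ≈ 0.104945.
d = −(3/4) ln(1 − 4p/3) = −0.75 ln(1 − 0.139927) = −0.75 ln(0.860073)
  = −0.75 × (-0.150738) = 0.113054 substitutions/site.

0.113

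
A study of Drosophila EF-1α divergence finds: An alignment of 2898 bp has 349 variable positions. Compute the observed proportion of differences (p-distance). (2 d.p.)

0.12

p = 349/2898 = 0.120427… ≈ 0.12 (to 2 d.p.).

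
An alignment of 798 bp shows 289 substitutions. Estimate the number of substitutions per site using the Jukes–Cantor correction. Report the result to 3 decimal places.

0.495

p = 289/798 ≈ 0.362155.
d = −(3/4) ln(1 − 4p/3) = −0.75 ln(1 − 0.482873) = −0.75 ln(0.517127)
  = −0.75 × (-0.659467) = 0.494600 substitutions/site.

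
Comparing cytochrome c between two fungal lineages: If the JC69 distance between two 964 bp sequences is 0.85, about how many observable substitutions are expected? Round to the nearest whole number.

Invert JC69: p = (3/4)(1 − e^(−4d/3)) = 0.75 × (1 − e^(-1.133333)) = 0.75 × (1 − 0.321958) = 0.508532.
Expected differing sites = pL ≈ 0.508532 × 964 = 490.224848 ≈ 490.

490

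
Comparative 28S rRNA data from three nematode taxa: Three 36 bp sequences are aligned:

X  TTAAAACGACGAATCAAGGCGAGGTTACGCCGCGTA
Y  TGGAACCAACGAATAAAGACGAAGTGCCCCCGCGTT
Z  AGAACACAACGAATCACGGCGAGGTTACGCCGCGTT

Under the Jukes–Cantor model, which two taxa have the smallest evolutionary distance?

X and Z

X–Y: 11/36 differ, p = 0.306, d = 0.392.
X–Z: 6/36 differ, p = 0.167, d = 0.188.
Y–Z: 11/36 differ, p = 0.306, d = 0.392.
The smallest distance is between X and Z.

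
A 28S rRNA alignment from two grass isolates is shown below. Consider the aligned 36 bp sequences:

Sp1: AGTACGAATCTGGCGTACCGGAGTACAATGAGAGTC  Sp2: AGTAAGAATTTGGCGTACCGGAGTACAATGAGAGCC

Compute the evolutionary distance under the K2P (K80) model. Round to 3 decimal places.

0.089

Of 36 sites, 2 differences are transitions and 1 are transversions, so P = 2/36 ≈ 0.055556 and Q = 1/36 ≈ 0.027778.
Under the Kimura two-parameter model, d = −½ ln(1 − 2P − Q) − ¼ ln(1 − 2Q).
1 − 2P − Q = 0.86111, giving −½ ln(0.86111) = 0.074767.
1 − 2Q = 0.944444, giving −¼ ln(0.944444) = 0.014290.
d = 0.074767 + 0.014290 = 0.089057.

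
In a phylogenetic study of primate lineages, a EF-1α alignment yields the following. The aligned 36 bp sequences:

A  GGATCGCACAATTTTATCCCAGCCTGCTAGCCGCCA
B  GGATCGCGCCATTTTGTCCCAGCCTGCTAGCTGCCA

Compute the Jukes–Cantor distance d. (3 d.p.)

The sequences differ at 4 of 36 sites (8, 10, 16, 32), so p = 4/36 ≈ 0.111111.
d = −(3/4) ln(1 − 4p/3) = −0.75 ln(1 − 0.148148) = −0.75 ln(0.851852)
  = −0.75 × (-0.160342) = 0.120257 substitutions/site.

0.120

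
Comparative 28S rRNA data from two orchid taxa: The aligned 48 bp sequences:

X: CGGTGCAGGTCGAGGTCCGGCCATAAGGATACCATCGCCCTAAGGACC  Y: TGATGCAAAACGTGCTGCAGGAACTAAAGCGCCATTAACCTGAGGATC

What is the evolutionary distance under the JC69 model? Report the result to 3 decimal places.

0.764

The sequences differ at 23 of 48 sites, so p = 23/48 ≈ 0.479167.
d = −(3/4) ln(1 − 4p/3) = −0.75 ln(1 − 0.638889) = −0.75 ln(0.361111)
  = −0.75 × (-1.018570) = 0.763928 substitutions/site.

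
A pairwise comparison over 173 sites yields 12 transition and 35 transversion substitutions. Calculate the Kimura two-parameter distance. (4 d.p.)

0.3382

P = 12/173 ≈ 0.069364 and Q = 35/173 ≈ 0.202312.
Under the Kimura two-parameter model, d = −½ ln(1 − 2P − Q) − ¼ ln(1 − 2Q).
1 − 2P − Q = 0.65896, giving −½ ln(0.65896) = 0.208546.
1 − 2Q = 0.595376, giving −¼ ln(0.595376) = 0.129641.
d = 0.208546 + 0.129641 = 0.338187.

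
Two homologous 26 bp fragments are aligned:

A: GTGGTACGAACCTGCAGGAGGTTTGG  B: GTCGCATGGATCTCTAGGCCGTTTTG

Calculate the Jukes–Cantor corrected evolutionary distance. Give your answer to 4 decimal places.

The sequences differ at 10 of 26 sites (3, 5, 7, 9, 11, 14, 15, 19, 20, 25), so p = 10/26 ≈ 0.384615.
d = −(3/4) ln(1 − 4p/3) = −0.75 ln(1 − 0.51282) = −0.75 ln(0.48718)
  = −0.75 × (-0.719122) = 0.539342 substitutions/site.

0.5393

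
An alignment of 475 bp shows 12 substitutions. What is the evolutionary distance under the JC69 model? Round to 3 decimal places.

p = 12/475 ≈ 0.025263.
d = −(3/4) ln(1 − 4p/3) = −0.75 ln(1 − 0.033684) = −0.75 ln(0.966316)
  = −0.75 × (-0.034264) = 0.025698 substitutions/site.

0.026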